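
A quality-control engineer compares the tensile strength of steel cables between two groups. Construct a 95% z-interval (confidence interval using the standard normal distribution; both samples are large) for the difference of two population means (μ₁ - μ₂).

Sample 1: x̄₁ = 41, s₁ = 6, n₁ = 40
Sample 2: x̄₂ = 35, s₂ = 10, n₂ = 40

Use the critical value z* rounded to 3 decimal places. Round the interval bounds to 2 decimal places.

Both samples are large (n₁ = 40 ≥ 30, n₂ = 40 ≥ 30), so a z-interval for the difference of means applies.

Point estimate: x̄₁ - x̄₂ = 41 - 35 = 6

Standard error: SE = √(s₁²/n₁ + s₂²/n₂)
= √(6²/40 + 10²/40)
= √(0.900000 + 2.500000)
= 1.843909

For 95% confidence, z* = 1.96 (from standard normal table)
Margin of error: E = z* × SE = 1.96 × 1.843909 = 3.6141

Z-interval: (x̄₁ - x̄₂) ± E = 6 ± 3.6141 = (2.3859, 9.6141)

Rounded to 2 decimal places:

(2.39, 9.61)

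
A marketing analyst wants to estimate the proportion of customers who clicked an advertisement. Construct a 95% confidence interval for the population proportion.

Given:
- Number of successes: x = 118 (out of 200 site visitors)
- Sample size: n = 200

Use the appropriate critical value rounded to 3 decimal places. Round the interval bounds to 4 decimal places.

Sample proportion: p̂ = 118/200 = 0.590000

Check conditions for normal approximation:
  np̂ = 118 ≥ 10 ✓
  n(1-p̂) = 82 ≥ 10 ✓

The sample is large enough, so use a z-interval (normal approximation) for the proportion.

For 95% confidence, z* = 1.96 (from standard normal table)

Standard error: SE = √(p̂(1-p̂)/n) = √(0.590000×0.410000/200) = 0.03477787

Margin of error: E = z* × SE = 1.96 × 0.03477787 = 0.068165

Z-interval: p̂ ± E = 0.590000 ± 0.068165 = (0.521835, 0.658165)

Rounded to 4 decimal places:

(0.5218, 0.6582)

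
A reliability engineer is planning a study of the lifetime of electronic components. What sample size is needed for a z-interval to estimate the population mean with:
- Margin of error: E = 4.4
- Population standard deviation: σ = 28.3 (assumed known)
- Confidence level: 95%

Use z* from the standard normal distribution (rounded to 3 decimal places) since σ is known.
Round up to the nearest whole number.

Using z* since population σ is known (z-interval formula).

For 95% confidence, z* = 1.96 (from standard normal table)

Sample size formula for z-interval: n = (z*σ/E)²

n = (1.96 × 28.3 / 4.4)²
  = (12.606364)²
  = 158.9204

Round up to the nearest whole number: n = 159

159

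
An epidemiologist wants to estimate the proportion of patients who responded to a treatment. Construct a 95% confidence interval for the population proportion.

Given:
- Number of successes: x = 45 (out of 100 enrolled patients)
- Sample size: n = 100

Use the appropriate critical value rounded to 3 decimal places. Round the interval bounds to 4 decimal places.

Sample proportion: p̂ = 45/100 = 0.450000

Check conditions for normal approximation:
  np̂ = 45 ≥ 10 ✓
  n(1-p̂) = 55 ≥ 10 ✓

The sample is large enough, so use a z-interval (normal approximation) for the proportion.

For 95% confidence, z* = 1.96 (from standard normal table)

Standard error: SE = √(p̂(1-p̂)/n) = √(0.450000×0.550000/100) = 0.04974937

Margin of error: E = z* × SE = 1.96 × 0.04974937 = 0.097509

Z-interval: p̂ ± E = 0.450000 ± 0.097509 = (0.352491, 0.547509)

Rounded to 4 decimal places:

(0.3525, 0.5475)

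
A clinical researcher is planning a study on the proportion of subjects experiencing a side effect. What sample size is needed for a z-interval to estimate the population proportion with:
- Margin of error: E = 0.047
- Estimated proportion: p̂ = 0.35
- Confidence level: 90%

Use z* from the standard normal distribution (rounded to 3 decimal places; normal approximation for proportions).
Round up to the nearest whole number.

Using z* for proportion z-interval (normal approximation).

For 90% confidence, z* = 1.645 (from standard normal table)

Sample size formula for proportion z-interval: n = z*²p̂(1-p̂)/E²

n = 1.645² × 0.35 × 0.65 / 0.047²
  = 2.706025 × 0.2275 / 0.002209
  = 278.6875

Round up to the nearest whole number: n = 279

279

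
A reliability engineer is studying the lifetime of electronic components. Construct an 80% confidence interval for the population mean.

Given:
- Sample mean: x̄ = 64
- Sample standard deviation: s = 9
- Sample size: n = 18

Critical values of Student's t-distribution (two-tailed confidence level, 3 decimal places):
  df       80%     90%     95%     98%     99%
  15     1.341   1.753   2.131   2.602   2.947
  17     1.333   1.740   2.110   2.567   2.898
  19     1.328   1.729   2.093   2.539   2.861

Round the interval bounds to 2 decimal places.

The population standard deviation σ is unknown (only the sample standard deviation s is given), so use a t-interval with df = n - 1 = 18 - 1 = 17.

For 80% confidence with df = 17, t* = 1.333 (from t-table)

Standard error: SE = s/√n = 9/√18 = 2.121320

Margin of error: E = t* × SE = 1.333 × 2.121320 = 2.8277

T-interval: x̄ ± E = 64 ± 2.8277 = (61.1723, 66.8277)

Rounded to 2 decimal places:

(61.17, 66.83)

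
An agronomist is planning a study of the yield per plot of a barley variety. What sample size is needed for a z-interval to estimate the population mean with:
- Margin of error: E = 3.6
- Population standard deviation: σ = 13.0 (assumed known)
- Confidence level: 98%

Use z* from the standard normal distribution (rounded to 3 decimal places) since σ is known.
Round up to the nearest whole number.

Using z* since population σ is known (z-interval formula).

For 98% confidence, z* = 2.326 (from standard normal table)

Sample size formula for z-interval: n = (z*σ/E)²

n = (2.326 × 13.0 / 3.6)²
  = (8.399444)²
  = 70.5507

Round up to the nearest whole number: n = 71

71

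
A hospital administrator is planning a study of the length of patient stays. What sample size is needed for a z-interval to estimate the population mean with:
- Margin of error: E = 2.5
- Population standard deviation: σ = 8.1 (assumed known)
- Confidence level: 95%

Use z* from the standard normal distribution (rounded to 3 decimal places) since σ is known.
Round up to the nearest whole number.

Using z* since population σ is known (z-interval formula).

For 95% confidence, z* = 1.96 (from standard normal table)

Sample size formula for z-interval: n = (z*σ/E)²

n = (1.96 × 8.1 / 2.5)²
  = (6.350400)²
  = 40.3276

Round up to the nearest whole number: n = 41

41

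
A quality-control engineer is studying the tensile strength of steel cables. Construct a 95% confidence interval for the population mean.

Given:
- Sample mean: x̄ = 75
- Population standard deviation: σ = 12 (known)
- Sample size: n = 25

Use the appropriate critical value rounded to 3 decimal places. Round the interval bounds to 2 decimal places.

The population standard deviation σ is known, so use a z-interval (standard normal critical value).

For 95% confidence, z* = 1.96 (from standard normal table)

Standard error: SE = σ/√n = 12/√25 = 2.400000

Margin of error: E = z* × SE = 1.96 × 2.400000 = 4.7040

Z-interval: x̄ ± E = 75 ± 4.7040 = (70.2960, 79.7040)

Rounded to 2 decimal places:

(70.30, 79.70)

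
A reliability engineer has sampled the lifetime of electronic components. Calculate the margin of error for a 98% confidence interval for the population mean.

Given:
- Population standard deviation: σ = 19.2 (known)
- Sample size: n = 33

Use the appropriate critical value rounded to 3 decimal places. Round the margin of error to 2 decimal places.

The population standard deviation σ is known, so use the z-interval margin of error formula.

For 98% confidence, z* = 2.326 (from standard normal table)

Margin of error formula for z-interval: E = z* × σ/√n

E = 2.326 × 19.2/√33
  = 2.326 × 3.342291
  = 7.7742

Rounded to 2 decimal places:

7.77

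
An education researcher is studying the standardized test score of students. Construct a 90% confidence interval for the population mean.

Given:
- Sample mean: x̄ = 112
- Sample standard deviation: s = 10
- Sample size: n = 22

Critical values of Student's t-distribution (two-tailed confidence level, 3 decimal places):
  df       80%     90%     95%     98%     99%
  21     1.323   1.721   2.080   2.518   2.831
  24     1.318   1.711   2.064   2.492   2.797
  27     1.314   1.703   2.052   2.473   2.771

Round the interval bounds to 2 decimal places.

The population standard deviation σ is unknown (only the sample standard deviation s is given), so use a t-interval with df = n - 1 = 22 - 1 = 21.

For 90% confidence with df = 21, t* = 1.721 (from t-table)

Standard error: SE = s/√n = 10/√22 = 2.132007

Margin of error: E = t* × SE = 1.721 × 2.132007 = 3.6692

T-interval: x̄ ± E = 112 ± 3.6692 = (108.3308, 115.6692)

Rounded to 2 decimal places:

(108.33, 115.67)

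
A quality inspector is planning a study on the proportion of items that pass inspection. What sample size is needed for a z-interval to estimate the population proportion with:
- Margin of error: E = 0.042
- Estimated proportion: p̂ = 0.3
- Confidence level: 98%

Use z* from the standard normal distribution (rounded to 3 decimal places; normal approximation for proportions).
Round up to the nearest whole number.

Using z* for proportion z-interval (normal approximation).

For 98% confidence, z* = 2.326 (from standard normal table)

Sample size formula for proportion z-interval: n = z*²p̂(1-p̂)/E²

n = 2.326² × 0.3 × 0.7 / 0.042²
  = 5.410276 × 0.21 / 0.001764
  = 644.0805

Round up to the nearest whole number: n = 645

645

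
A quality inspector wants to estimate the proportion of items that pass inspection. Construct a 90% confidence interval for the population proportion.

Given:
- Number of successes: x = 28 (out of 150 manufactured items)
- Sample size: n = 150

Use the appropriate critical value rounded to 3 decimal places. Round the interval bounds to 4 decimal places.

Sample proportion: p̂ = 28/150 = 0.186667

Check conditions for normal approximation:
  np̂ = 28 ≥ 10 ✓
  n(1-p̂) = 122 ≥ 10 ✓

The sample is large enough, so use a z-interval (normal approximation) for the proportion.

For 90% confidence, z* = 1.645 (from standard normal table)

Standard error: SE = √(p̂(1-p̂)/n) = √(0.186667×0.813333/150) = 0.03181428

Margin of error: E = z* × SE = 1.645 × 0.03181428 = 0.052334

Z-interval: p̂ ± E = 0.186667 ± 0.052334 = (0.134332, 0.239001)

Rounded to 4 decimal places:

(0.1343, 0.2390)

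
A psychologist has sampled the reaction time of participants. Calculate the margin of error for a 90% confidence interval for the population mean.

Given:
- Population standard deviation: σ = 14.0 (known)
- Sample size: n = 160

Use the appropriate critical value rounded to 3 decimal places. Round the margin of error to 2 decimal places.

The population standard deviation σ is known, so use the z-interval margin of error formula.

For 90% confidence, z* = 1.645 (from standard normal table)

Margin of error formula for z-interval: E = z* × σ/√n

E = 1.645 × 14.0/√160
  = 1.645 × 1.106797
  = 1.8207

Rounded to 2 decimal places:

1.82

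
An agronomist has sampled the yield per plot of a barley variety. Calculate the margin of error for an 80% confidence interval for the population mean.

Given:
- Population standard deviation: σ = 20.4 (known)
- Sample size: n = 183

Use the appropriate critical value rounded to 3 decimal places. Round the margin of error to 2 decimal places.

The population standard deviation σ is known, so use the z-interval margin of error formula.

For 80% confidence, z* = 1.282 (from standard normal table)

Margin of error formula for z-interval: E = z* × σ/√n

E = 1.282 × 20.4/√183
  = 1.282 × 1.508011
  = 1.9333

Rounded to 2 decimal places:

1.93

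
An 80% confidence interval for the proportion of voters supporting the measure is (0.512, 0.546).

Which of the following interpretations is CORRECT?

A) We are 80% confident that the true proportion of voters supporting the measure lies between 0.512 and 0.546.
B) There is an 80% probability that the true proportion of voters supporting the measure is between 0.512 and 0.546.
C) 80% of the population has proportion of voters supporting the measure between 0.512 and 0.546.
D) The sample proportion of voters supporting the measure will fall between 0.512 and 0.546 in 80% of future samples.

A confidence interval represents our confidence in the procedure, not a probability statement about the parameter.

Key concept: If we repeated this sampling process many times and computed an 80% CI each time, about 80% of those intervals would contain the true population parameter.

For this specific interval (0.512, 0.546):
- Midpoint (point estimate): 0.529
- Margin of error: 0.017

The correct interpretation is the one stating confidence that the true parameter lies in the interval — option A.

A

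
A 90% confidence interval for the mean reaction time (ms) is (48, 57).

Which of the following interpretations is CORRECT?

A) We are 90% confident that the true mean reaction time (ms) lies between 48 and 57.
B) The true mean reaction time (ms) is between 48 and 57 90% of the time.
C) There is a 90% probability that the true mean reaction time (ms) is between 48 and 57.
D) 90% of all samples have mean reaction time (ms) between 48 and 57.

A confidence interval represents our confidence in the procedure, not a probability statement about the parameter.

Key concept: If we repeated this sampling process many times and computed a 90% CI each time, about 90% of those intervals would contain the true population parameter.

For this specific interval (48, 57):
- Midpoint (point estimate): 52.5
- Margin of error: 4.5

The correct interpretation is the one stating confidence that the true parameter lies in the interval — option A.

A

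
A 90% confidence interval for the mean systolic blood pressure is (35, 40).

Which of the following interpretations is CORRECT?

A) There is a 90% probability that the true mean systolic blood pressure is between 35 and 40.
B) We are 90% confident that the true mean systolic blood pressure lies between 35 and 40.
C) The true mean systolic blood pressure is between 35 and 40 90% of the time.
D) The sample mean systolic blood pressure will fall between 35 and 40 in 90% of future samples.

A confidence interval represents our confidence in the procedure, not a probability statement about the parameter.

Key concept: If we repeated this sampling process many times and computed a 90% CI each time, about 90% of those intervals would contain the true population parameter.

For this specific interval (35, 40):
- Midpoint (point estimate): 37.5
- Margin of error: 2.5

The correct interpretation is the one stating confidence that the true parameter lies in the interval — option B.

B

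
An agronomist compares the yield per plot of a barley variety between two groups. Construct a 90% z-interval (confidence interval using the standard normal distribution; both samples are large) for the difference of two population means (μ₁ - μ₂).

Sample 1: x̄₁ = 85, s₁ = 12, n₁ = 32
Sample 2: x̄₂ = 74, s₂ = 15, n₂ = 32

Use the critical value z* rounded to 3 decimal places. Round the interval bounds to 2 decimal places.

Both samples are large (n₁ = 32 ≥ 30, n₂ = 32 ≥ 30), so a z-interval for the difference of means applies.

Point estimate: x̄₁ - x̄₂ = 85 - 74 = 11

Standard error: SE = √(s₁²/n₁ + s₂²/n₂)
= √(12²/32 + 15²/32)
= √(4.500000 + 7.031250)
= 3.395769

For 90% confidence, z* = 1.645 (from standard normal table)
Margin of error: E = z* × SE = 1.645 × 3.395769 = 5.5860

Z-interval: (x̄₁ - x̄₂) ± E = 11 ± 5.5860 = (5.4140, 16.5860)

Rounded to 2 decimal places:

(5.41, 16.59)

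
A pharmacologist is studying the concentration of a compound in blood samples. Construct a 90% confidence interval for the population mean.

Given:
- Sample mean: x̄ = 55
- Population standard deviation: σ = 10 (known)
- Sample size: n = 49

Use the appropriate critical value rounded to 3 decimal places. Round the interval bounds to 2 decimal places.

The population standard deviation σ is known, so use a z-interval (standard normal critical value).

For 90% confidence, z* = 1.645 (from standard normal table)

Standard error: SE = σ/√n = 10/√49 = 1.428571

Margin of error: E = z* × SE = 1.645 × 1.428571 = 2.3500

Z-interval: x̄ ± E = 55 ± 2.3500 = (52.6500, 57.3500)

Rounded to 2 decimal places:

(52.65, 57.35)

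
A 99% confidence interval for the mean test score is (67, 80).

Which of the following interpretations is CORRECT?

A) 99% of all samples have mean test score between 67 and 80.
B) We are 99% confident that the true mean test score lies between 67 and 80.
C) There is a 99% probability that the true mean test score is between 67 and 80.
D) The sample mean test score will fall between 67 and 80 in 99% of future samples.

A confidence interval represents our confidence in the procedure, not a probability statement about the parameter.

Key concept: If we repeated this sampling process many times and computed a 99% CI each time, about 99% of those intervals would contain the true population parameter.

For this specific interval (67, 80):
- Midpoint (point estimate): 73.5
- Margin of error: 6.5

The correct interpretation is the one stating confidence that the true parameter lies in the interval — option B.

B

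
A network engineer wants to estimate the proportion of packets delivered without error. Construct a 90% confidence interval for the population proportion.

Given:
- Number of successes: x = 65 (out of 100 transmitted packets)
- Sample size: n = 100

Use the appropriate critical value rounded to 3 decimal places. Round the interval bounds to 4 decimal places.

Sample proportion: p̂ = 65/100 = 0.650000

Check conditions for normal approximation:
  np̂ = 65 ≥ 10 ✓
  n(1-p̂) = 35 ≥ 10 ✓

The sample is large enough, so use a z-interval (normal approximation) for the proportion.

For 90% confidence, z* = 1.645 (from standard normal table)

Standard error: SE = √(p̂(1-p̂)/n) = √(0.650000×0.350000/100) = 0.04769696

Margin of error: E = z* × SE = 1.645 × 0.04769696 = 0.078461

Z-interval: p̂ ± E = 0.650000 ± 0.078461 = (0.571539, 0.728461)

Rounded to 4 decimal places:

(0.5715, 0.7285)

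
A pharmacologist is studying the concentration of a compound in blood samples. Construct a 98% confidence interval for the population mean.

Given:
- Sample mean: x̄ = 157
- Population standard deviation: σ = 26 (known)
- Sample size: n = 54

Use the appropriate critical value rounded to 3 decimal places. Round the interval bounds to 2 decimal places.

The population standard deviation σ is known, so use a z-interval (standard normal critical value).

For 98% confidence, z* = 2.326 (from standard normal table)

Standard error: SE = σ/√n = 26/√54 = 3.538152

Margin of error: E = z* × SE = 2.326 × 3.538152 = 8.2297

Z-interval: x̄ ± E = 157 ± 8.2297 = (148.7703, 165.2297)

Rounded to 2 decimal places:

(148.77, 165.23)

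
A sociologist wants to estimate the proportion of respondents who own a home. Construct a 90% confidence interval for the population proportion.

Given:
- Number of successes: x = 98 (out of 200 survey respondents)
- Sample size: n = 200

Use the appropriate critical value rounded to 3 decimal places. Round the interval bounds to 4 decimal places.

Sample proportion: p̂ = 98/200 = 0.490000

Check conditions for normal approximation:
  np̂ = 98 ≥ 10 ✓
  n(1-p̂) = 102 ≥ 10 ✓

The sample is large enough, so use a z-interval (normal approximation) for the proportion.

For 90% confidence, z* = 1.645 (from standard normal table)

Standard error: SE = √(p̂(1-p̂)/n) = √(0.490000×0.510000/200) = 0.03534827

Margin of error: E = z* × SE = 1.645 × 0.03534827 = 0.058148

Z-interval: p̂ ± E = 0.490000 ± 0.058148 = (0.431852, 0.548148)

Rounded to 4 decimal places:

(0.4319, 0.5481)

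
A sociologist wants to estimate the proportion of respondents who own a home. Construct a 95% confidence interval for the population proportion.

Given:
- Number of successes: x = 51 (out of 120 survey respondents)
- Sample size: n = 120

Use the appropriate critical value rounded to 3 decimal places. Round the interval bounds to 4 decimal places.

Sample proportion: p̂ = 51/120 = 0.425000

Check conditions for normal approximation:
  np̂ = 51 ≥ 10 ✓
  n(1-p̂) = 69 ≥ 10 ✓

The sample is large enough, so use a z-interval (normal approximation) for the proportion.

For 95% confidence, z* = 1.96 (from standard normal table)

Standard error: SE = √(p̂(1-p̂)/n) = √(0.425000×0.575000/120) = 0.04512714

Margin of error: E = z* × SE = 1.96 × 0.04512714 = 0.088449

Z-interval: p̂ ± E = 0.425000 ± 0.088449 = (0.336551, 0.513449)

Rounded to 4 decimal places:

(0.3366, 0.5134)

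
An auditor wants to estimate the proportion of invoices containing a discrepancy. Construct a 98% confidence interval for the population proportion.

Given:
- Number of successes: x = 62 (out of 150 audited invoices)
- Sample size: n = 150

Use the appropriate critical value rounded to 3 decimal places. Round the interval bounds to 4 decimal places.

Sample proportion: p̂ = 62/150 = 0.413333

Check conditions for normal approximation:
  np̂ = 62 ≥ 10 ✓
  n(1-p̂) = 88 ≥ 10 ✓

The sample is large enough, so use a z-interval (normal approximation) for the proportion.

For 98% confidence, z* = 2.326 (from standard normal table)

Standard error: SE = √(p̂(1-p̂)/n) = √(0.413333×0.586667/150) = 0.04020687

Margin of error: E = z* × SE = 2.326 × 0.04020687 = 0.093521

Z-interval: p̂ ± E = 0.413333 ± 0.093521 = (0.319812, 0.506855)

Rounded to 4 decimal places:

(0.3198, 0.5069)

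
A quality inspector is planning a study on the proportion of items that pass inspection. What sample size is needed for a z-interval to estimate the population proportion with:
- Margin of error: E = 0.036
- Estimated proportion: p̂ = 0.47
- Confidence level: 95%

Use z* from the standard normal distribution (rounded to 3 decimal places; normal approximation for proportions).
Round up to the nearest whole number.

Using z* for proportion z-interval (normal approximation).

For 95% confidence, z* = 1.96 (from standard normal table)

Sample size formula for proportion z-interval: n = z*²p̂(1-p̂)/E²

n = 1.96² × 0.47 × 0.53 / 0.036²
  = 3.8416 × 0.2491 / 0.001296
  = 738.3816

Round up to the nearest whole number: n = 739

739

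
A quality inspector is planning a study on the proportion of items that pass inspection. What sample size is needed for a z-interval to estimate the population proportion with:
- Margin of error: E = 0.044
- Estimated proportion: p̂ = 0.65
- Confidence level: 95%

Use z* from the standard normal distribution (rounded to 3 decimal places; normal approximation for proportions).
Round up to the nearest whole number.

Using z* for proportion z-interval (normal approximation).

For 95% confidence, z* = 1.96 (from standard normal table)

Sample size formula for proportion z-interval: n = z*²p̂(1-p̂)/E²

n = 1.96² × 0.65 × 0.35 / 0.044²
  = 3.8416 × 0.2275 / 0.001936
  = 451.4277

Round up to the nearest whole number: n = 452

452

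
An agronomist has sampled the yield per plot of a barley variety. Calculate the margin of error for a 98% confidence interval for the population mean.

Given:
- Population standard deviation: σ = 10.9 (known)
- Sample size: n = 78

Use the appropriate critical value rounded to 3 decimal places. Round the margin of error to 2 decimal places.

The population standard deviation σ is known, so use the z-interval margin of error formula.

For 98% confidence, z* = 2.326 (from standard normal table)

Margin of error formula for z-interval: E = z* × σ/√n

E = 2.326 × 10.9/√78
  = 2.326 × 1.234182
  = 2.8707

Rounded to 2 decimal places:

2.87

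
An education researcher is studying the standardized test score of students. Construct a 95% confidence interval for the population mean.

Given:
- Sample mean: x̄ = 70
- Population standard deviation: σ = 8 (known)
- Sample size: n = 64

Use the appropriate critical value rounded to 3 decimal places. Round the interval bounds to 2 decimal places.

The population standard deviation σ is known, so use a z-interval (standard normal critical value).

For 95% confidence, z* = 1.96 (from standard normal table)

Standard error: SE = σ/√n = 8/√64 = 1.000000

Margin of error: E = z* × SE = 1.96 × 1.000000 = 1.9600

Z-interval: x̄ ± E = 70 ± 1.9600 = (68.0400, 71.9600)

Rounded to 2 decimal places:

(68.04, 71.96)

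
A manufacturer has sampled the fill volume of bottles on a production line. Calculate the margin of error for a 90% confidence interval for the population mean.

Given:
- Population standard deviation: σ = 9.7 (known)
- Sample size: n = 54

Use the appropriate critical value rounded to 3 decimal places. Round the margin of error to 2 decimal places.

The population standard deviation σ is known, so use the z-interval margin of error formula.

For 90% confidence, z* = 1.645 (from standard normal table)

Margin of error formula for z-interval: E = z* × σ/√n

E = 1.645 × 9.7/√54
  = 1.645 × 1.320003
  = 2.1714

Rounded to 2 decimal places:

2.17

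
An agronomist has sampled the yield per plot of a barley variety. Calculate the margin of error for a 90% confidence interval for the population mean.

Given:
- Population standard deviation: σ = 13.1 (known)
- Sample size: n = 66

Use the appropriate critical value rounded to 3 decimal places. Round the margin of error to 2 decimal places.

The population standard deviation σ is known, so use the z-interval margin of error formula.

For 90% confidence, z* = 1.645 (from standard normal table)

Margin of error formula for z-interval: E = z* × σ/√n

E = 1.645 × 13.1/√66
  = 1.645 × 1.612499
  = 2.6526

Rounded to 2 decimal places:

2.65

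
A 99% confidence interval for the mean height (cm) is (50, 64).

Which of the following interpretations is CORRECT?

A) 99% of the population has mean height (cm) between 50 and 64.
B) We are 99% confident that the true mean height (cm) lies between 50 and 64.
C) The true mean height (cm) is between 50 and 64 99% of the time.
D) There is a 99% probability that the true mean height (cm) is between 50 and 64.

A confidence interval represents our confidence in the procedure, not a probability statement about the parameter.

Key concept: If we repeated this sampling process many times and computed a 99% CI each time, about 99% of those intervals would contain the true population parameter.

For this specific interval (50, 64):
- Midpoint (point estimate): 57
- Margin of error: 7

The correct interpretation is the one stating confidence that the true parameter lies in the interval — option B.

B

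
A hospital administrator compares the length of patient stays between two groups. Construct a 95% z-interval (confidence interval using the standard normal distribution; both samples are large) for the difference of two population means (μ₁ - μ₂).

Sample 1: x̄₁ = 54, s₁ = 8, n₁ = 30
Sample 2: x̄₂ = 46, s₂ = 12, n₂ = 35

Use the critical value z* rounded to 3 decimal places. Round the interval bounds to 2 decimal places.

Both samples are large (n₁ = 30 ≥ 30, n₂ = 35 ≥ 30), so a z-interval for the difference of means applies.

Point estimate: x̄₁ - x̄₂ = 54 - 46 = 8

Standard error: SE = √(s₁²/n₁ + s₂²/n₂)
= √(8²/30 + 12²/35)
= √(2.133333 + 4.114286)
= 2.499524

For 95% confidence, z* = 1.96 (from standard normal table)
Margin of error: E = z* × SE = 1.96 × 2.499524 = 4.8991

Z-interval: (x̄₁ - x̄₂) ± E = 8 ± 4.8991 = (3.1009, 12.8991)

Rounded to 2 decimal places:

(3.10, 12.90)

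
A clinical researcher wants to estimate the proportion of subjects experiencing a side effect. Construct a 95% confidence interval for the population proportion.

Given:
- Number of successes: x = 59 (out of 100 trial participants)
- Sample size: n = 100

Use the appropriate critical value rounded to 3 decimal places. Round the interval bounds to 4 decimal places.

Sample proportion: p̂ = 59/100 = 0.590000

Check conditions for normal approximation:
  np̂ = 59 ≥ 10 ✓
  n(1-p̂) = 41 ≥ 10 ✓

The sample is large enough, so use a z-interval (normal approximation) for the proportion.

For 95% confidence, z* = 1.96 (from standard normal table)

Standard error: SE = √(p̂(1-p̂)/n) = √(0.590000×0.410000/100) = 0.04918333

Margin of error: E = z* × SE = 1.96 × 0.04918333 = 0.096399

Z-interval: p̂ ± E = 0.590000 ± 0.096399 = (0.493601, 0.686399)

Rounded to 4 decimal places:

(0.4936, 0.6864)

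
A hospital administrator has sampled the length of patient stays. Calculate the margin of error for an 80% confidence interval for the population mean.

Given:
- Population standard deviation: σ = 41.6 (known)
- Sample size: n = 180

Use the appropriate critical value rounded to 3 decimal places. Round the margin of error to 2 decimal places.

The population standard deviation σ is known, so use the z-interval margin of error formula.

For 80% confidence, z* = 1.282 (from standard normal table)

Margin of error formula for z-interval: E = z* × σ/√n

E = 1.282 × 41.6/√180
  = 1.282 × 3.100681
  = 3.9751

Rounded to 2 decimal places:

3.98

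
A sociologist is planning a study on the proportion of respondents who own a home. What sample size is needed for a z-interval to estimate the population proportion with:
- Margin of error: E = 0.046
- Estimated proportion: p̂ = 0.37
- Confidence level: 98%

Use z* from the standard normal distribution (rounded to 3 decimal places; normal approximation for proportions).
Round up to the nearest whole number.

Using z* for proportion z-interval (normal approximation).

For 98% confidence, z* = 2.326 (from standard normal table)

Sample size formula for proportion z-interval: n = z*²p̂(1-p̂)/E²

n = 2.326² × 0.37 × 0.63 / 0.046²
  = 5.410276 × 0.2331 / 0.002116
  = 595.9997

Round up to the nearest whole number: n = 596

596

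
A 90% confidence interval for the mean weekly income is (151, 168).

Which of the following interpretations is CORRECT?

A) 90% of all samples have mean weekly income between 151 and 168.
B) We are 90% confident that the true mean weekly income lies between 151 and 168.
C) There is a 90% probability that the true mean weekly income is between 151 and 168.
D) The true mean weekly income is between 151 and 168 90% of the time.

A confidence interval represents our confidence in the procedure, not a probability statement about the parameter.

Key concept: If we repeated this sampling process many times and computed a 90% CI each time, about 90% of those intervals would contain the true population parameter.

For this specific interval (151, 168):
- Midpoint (point estimate): 159.5
- Margin of error: 8.5

The correct interpretation is the one stating confidence that the true parameter lies in the interval — option B.

B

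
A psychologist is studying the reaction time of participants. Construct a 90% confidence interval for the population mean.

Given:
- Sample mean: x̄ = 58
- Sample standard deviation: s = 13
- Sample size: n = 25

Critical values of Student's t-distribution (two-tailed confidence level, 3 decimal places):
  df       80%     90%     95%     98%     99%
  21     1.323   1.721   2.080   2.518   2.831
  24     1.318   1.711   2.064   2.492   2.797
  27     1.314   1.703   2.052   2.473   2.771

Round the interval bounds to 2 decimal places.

The population standard deviation σ is unknown (only the sample standard deviation s is given), so use a t-interval with df = n - 1 = 25 - 1 = 24.

For 90% confidence with df = 24, t* = 1.711 (from t-table)

Standard error: SE = s/√n = 13/√25 = 2.600000

Margin of error: E = t* × SE = 1.711 × 2.600000 = 4.4486

T-interval: x̄ ± E = 58 ± 4.4486 = (53.5514, 62.4486)

Rounded to 2 decimal places:

(53.55, 62.45)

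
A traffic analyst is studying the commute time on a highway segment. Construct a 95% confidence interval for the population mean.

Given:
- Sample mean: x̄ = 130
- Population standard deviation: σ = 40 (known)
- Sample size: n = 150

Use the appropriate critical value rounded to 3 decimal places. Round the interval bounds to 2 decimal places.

The population standard deviation σ is known, so use a z-interval (standard normal critical value).

For 95% confidence, z* = 1.96 (from standard normal table)

Standard error: SE = σ/√n = 40/√150 = 3.265986

Margin of error: E = z* × SE = 1.96 × 3.265986 = 6.4013

Z-interval: x̄ ± E = 130 ± 6.4013 = (123.5987, 136.4013)

Rounded to 2 decimal places:

(123.60, 136.40)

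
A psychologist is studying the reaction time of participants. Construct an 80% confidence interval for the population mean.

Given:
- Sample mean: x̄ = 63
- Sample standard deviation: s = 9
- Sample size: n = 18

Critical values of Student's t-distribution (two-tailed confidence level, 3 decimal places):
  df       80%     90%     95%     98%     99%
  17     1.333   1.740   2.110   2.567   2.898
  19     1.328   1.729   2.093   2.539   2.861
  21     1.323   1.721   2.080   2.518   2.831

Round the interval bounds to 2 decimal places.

The population standard deviation σ is unknown (only the sample standard deviation s is given), so use a t-interval with df = n - 1 = 18 - 1 = 17.

For 80% confidence with df = 17, t* = 1.333 (from t-table)

Standard error: SE = s/√n = 9/√18 = 2.121320

Margin of error: E = t* × SE = 1.333 × 2.121320 = 2.8277

T-interval: x̄ ± E = 63 ± 2.8277 = (60.1723, 65.8277)

Rounded to 2 decimal places:

(60.17, 65.83)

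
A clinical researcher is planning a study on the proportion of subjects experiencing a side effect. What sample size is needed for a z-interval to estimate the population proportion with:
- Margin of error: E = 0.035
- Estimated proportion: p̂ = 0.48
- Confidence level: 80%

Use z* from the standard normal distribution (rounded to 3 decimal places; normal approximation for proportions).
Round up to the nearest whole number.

Using z* for proportion z-interval (normal approximation).

For 80% confidence, z* = 1.282 (from standard normal table)

Sample size formula for proportion z-interval: n = z*²p̂(1-p̂)/E²

n = 1.282² × 0.48 × 0.52 / 0.035²
  = 1.643524 × 0.2496 / 0.001225
  = 334.8764

Round up to the nearest whole number: n = 335

335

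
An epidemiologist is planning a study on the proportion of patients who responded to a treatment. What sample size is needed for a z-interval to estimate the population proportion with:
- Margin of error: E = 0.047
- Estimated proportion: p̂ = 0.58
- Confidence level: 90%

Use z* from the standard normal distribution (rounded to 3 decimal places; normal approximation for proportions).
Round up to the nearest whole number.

Using z* for proportion z-interval (normal approximation).

For 90% confidence, z* = 1.645 (from standard normal table)

Sample size formula for proportion z-interval: n = z*²p̂(1-p̂)/E²

n = 1.645² × 0.58 × 0.42 / 0.047²
  = 2.706025 × 0.2436 / 0.002209
  = 298.4100

Round up to the nearest whole number: n = 299

299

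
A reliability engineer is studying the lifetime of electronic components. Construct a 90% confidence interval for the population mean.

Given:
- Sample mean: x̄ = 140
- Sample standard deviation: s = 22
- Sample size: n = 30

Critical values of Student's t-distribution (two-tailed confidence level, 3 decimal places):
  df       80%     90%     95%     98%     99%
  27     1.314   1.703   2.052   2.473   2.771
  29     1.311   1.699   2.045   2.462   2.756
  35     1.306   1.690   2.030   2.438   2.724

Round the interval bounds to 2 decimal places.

The population standard deviation σ is unknown (only the sample standard deviation s is given), so use a t-interval with df = n - 1 = 30 - 1 = 29.

For 90% confidence with df = 29, t* = 1.699 (from t-table)

Standard error: SE = s/√n = 22/√30 = 4.016632

Margin of error: E = t* × SE = 1.699 × 4.016632 = 6.8243

T-interval: x̄ ± E = 140 ± 6.8243 = (133.1757, 146.8243)

Rounded to 2 decimal places:

(133.18, 146.82)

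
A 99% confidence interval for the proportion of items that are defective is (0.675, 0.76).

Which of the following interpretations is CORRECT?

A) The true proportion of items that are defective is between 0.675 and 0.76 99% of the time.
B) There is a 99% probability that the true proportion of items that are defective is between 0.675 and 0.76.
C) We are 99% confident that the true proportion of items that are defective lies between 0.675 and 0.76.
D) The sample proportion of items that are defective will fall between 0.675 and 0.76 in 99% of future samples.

A confidence interval represents our confidence in the procedure, not a probability statement about the parameter.

Key concept: If we repeated this sampling process many times and computed a 99% CI each time, about 99% of those intervals would contain the true population parameter.

For this specific interval (0.675, 0.76):
- Midpoint (point estimate): 0.7175
- Margin of error: 0.0425

The correct interpretation is the one stating confidence that the true parameter lies in the interval — option C.

C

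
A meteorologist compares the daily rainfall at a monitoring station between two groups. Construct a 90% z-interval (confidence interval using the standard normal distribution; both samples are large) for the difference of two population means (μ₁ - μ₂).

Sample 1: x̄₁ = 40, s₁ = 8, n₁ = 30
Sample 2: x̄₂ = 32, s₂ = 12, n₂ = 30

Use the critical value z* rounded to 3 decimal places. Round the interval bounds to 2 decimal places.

Both samples are large (n₁ = 30 ≥ 30, n₂ = 30 ≥ 30), so a z-interval for the difference of means applies.

Point estimate: x̄₁ - x̄₂ = 40 - 32 = 8

Standard error: SE = √(s₁²/n₁ + s₂²/n₂)
= √(8²/30 + 12²/30)
= √(2.133333 + 4.800000)
= 2.633122

For 90% confidence, z* = 1.645 (from standard normal table)
Margin of error: E = z* × SE = 1.645 × 2.633122 = 4.3315

Z-interval: (x̄₁ - x̄₂) ± E = 8 ± 4.3315 = (3.6685, 12.3315)

Rounded to 2 decimal places:

(3.67, 12.33)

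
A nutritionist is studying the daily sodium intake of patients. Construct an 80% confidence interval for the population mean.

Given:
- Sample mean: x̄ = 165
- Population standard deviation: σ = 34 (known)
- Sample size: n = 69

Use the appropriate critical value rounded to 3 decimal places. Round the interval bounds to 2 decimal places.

The population standard deviation σ is known, so use a z-interval (standard normal critical value).

For 80% confidence, z* = 1.282 (from standard normal table)

Standard error: SE = σ/√n = 34/√69 = 4.093119

Margin of error: E = z* × SE = 1.282 × 4.093119 = 5.2474

Z-interval: x̄ ± E = 165 ± 5.2474 = (159.7526, 170.2474)

Rounded to 2 decimal places:

(159.75, 170.25)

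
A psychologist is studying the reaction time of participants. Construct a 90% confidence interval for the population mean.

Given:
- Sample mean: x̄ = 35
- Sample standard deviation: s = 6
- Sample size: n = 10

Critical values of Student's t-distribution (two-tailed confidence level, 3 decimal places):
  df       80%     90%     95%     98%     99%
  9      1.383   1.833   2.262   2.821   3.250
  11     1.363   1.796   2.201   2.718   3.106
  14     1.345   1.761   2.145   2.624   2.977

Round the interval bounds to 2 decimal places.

The population standard deviation σ is unknown (only the sample standard deviation s is given), so use a t-interval with df = n - 1 = 10 - 1 = 9.

For 90% confidence with df = 9, t* = 1.833 (from t-table)

Standard error: SE = s/√n = 6/√10 = 1.897367

Margin of error: E = t* × SE = 1.833 × 1.897367 = 3.4779

T-interval: x̄ ± E = 35 ± 3.4779 = (31.5221, 38.4779)

Rounded to 2 decimal places:

(31.52, 38.48)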